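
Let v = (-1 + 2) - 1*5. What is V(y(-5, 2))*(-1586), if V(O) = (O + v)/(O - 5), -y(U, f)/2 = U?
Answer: -9516/5 ≈ -1903.2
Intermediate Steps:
y(U, f) = -2*U
v = -4 (v = 1 - 5 = -4)
V(O) = (-4 + O)/(-5 + O) (V(O) = (O - 4)/(O - 5) = (-4 + O)/(-5 + O))
V(y(-5, 2))*(-1586) = ((-4 - 2*(-5))/(-5 - 2*(-5)))*(-1586) = ((-4 + 10)/(-5 + 10))*(-1586) = (6/5)*(-1586) = -9516/5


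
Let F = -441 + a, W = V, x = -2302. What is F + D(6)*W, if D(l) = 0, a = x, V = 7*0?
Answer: -2743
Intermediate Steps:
V = 0
W = 0
a = -2302
F = -2743 (F = -441 - 2302 = -2743)
F + D(6)*W = -2743 + 0*0 = -2743 + 0 = -2743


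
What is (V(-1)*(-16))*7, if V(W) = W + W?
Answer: 224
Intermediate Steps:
V(W) = 2*W
(V(-1)*(-16))*7 = ((2*(-1))*(-16))*7 = -2*(-16)*7 = 32*7 = 224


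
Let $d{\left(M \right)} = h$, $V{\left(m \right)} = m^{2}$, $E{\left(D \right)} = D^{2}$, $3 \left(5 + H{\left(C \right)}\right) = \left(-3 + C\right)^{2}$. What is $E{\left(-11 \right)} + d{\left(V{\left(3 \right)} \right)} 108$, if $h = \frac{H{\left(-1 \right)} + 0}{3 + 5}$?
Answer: $\frac{251}{2} \approx 125.5$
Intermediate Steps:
$H{\left(C \right)} = -5 + \frac{\left(-3 + C\right)^{2}}{3}$
$h = \frac{1}{24}$ ($h = \frac{\left(-5 + \frac{\left(-3 - 1\right)^{2}}{3}\right) + 0}{3 + 5} = \frac{\left(-5 + \frac{\left(-4\right)^{2}}{3}\right) + 0}{8} = \left(\left(-5 + \frac{1}{3} \cdot 16\right) + 0\right) \frac{1}{8} = \left(\left(-5 + \frac{16}{3}\right) + 0\right) \frac{1}{8} = \left(\frac{1}{3} + 0\right) \frac{1}{8} = \frac{1}{3} \cdot \frac{1}{8} = \frac{1}{24} \approx 0.041667$)
$d{\left(M \right)} = \frac{1}{24}$
$E{\left(-11 \right)} + d{\left(V{\left(3 \right)} \right)} 108 = \left(-11\right)^{2} + \frac{1}{24} \cdot 108 = 121 + \frac{9}{2} = \frac{251}{2}$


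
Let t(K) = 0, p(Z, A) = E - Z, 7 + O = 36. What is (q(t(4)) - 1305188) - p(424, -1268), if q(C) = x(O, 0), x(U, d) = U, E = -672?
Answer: -1304063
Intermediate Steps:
O = 29 (O = -7 + 36 = 29)
p(Z, A) = -672 - Z
q(C) = 29
(q(t(4)) - 1305188) - p(424, -1268) = (29 - 1305188) - (-672 - 1*424) = -1305159 - (-672 - 424) = -1305159 - 1*(-1096) = -1305159 + 1096 = -1304063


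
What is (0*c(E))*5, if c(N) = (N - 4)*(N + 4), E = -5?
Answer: 0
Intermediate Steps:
c(N) = (-4 + N)*(4 + N)
(0*c(E))*5 = (0*(-16 + (-5)**2))*5 = (0*(-16 + 25))*5 = (0*9)*5 = 0*5 = 0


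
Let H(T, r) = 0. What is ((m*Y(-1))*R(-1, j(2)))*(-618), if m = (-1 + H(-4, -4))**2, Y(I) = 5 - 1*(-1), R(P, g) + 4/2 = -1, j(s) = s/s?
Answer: 11124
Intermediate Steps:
j(s) = 1
R(P, g) = -3 (R(P, g) = -2 - 1 = -3)
Y(I) = 6 (Y(I) = 5 + 1 = 6)
m = 1 (m = (-1 + 0)**2 = (-1)**2 = 1)
((m*Y(-1))*R(-1, j(2)))*(-618) = ((1*6)*(-3))*(-618) = (6*(-3))*(-618) = -18*(-618) = 11124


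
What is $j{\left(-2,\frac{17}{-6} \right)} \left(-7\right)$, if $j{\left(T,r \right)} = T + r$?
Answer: $\frac{203}{6} \approx 33.833$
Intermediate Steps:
$j{\left(-2,\frac{17}{-6} \right)} \left(-7\right) = \left(-2 + \frac{17}{-6}\right) \left(-7\right) = \left(-2 + 17 \left(- \frac{1}{6}\right)\right) \left(-7\right) = \left(-2 - \frac{17}{6}\right) \left(-7\right) = \left(- \frac{29}{6}\right) \left(-7\right) = \frac{203}{6}$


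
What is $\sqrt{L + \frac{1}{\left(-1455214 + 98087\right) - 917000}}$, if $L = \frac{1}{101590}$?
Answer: $\frac{3 \sqrt{55768677649968490}}{231028561930} \approx 0.0030666$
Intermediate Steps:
$L = \frac{1}{101590} \approx 9.8435 \cdot 10^{-6}$
$\sqrt{L + \frac{1}{\left(-1455214 + 98087\right) - 917000}} = \sqrt{\frac{1}{101590} + \frac{1}{\left(-1455214 + 98087\right) - 917000}} = \sqrt{\frac{1}{101590} + \frac{1}{-1357127 - 917000}} = \sqrt{\frac{1}{101590} + \frac{1}{-2274127}} = \sqrt{\frac{1}{101590} - \frac{1}{2274127}} = \sqrt{\frac{2172537}{231028561930}} = \frac{3 \sqrt{55768677649968490}}{231028561930}$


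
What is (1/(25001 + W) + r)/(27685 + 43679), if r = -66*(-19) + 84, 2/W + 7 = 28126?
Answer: 313539401339/16723038242348 ≈ 0.018749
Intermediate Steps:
W = 2/28119 (W = 2/(-7 + 28126) = 2/28119 ≈ 7.1126e-5)
r = 1338 (r = 1254 + 84 = 1338)
(1/(25001 + W) + r)/(27685 + 43679) = (1/(25001 + 2/28119) + 1338)/(27685 + 43679) = (1/(703003121/28119) + 1338)/71364 = (28119/703003121 + 1338)*(1/71364) = (940618204017/703003121)*(1/71364) = 313539401339/16723038242348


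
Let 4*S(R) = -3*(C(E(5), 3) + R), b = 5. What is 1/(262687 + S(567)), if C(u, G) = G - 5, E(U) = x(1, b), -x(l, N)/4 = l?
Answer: 4/1049053 ≈ 3.8130e-6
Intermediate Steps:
x(l, N) = -4*l
E(U) = -4 (E(U) = -4*1 = -4)
C(u, G) = -5 + G
S(R) = 3/2 - 3*R/4 (S(R) = (-3*((-5 + 3) + R))/4 = (-3*(-2 + R))/4 = (6 - 3*R)/4 = 3/2 - 3*R/4)
1/(262687 + S(567)) = 1/(262687 + (3/2 - ¾*567)) = 1/(262687 + (3/2 - 1701/4)) = 1/(262687 - 1695/4) = 1/(1049053/4) = 4/1049053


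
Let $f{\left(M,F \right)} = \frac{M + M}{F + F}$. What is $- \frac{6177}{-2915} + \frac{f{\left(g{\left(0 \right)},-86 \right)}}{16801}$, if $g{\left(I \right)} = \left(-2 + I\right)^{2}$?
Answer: $\frac{84198577}{39734365} \approx 2.119$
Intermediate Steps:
$f{\left(M,F \right)} = \frac{M}{F}$ ($f{\left(M,F \right)} = \frac{2 M}{2 F} = 2 M \frac{1}{2 F} = \frac{M}{F}$)
$- \frac{6177}{-2915} + \frac{f{\left(g{\left(0 \right)},-86 \right)}}{16801} = - \frac{6177}{-2915} + \frac{\left(-2 + 0\right)^{2} \frac{1}{-86}}{16801} = \left(-6177\right) \left(- \frac{1}{2915}\right) + \left(-2\right)^{2} \left(- \frac{1}{86}\right) \frac{1}{16801} = \frac{6177}{2915} + 4 \left(- \frac{1}{86}\right) \frac{1}{16801} = \frac{6177}{2915} - \frac{2}{722443} = \frac{84198577}{39734365}$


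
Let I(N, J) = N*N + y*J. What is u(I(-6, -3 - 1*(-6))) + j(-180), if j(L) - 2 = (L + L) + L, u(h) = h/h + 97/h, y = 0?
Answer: -19235/36 ≈ -534.31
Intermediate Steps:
I(N, J) = N**2 (I(N, J) = N*N + 0*J = N**2 + 0 = N**2)
u(h) = 1 + 97/h
j(L) = 2 + 3*L (j(L) = 2 + ((L + L) + L) = 2 + (2*L + L) = 2 + 3*L)
u(I(-6, -3 - 1*(-6))) + j(-180) = (97 + (-6)**2)/((-6)**2) + (2 + 3*(-180)) = (97 + 36)/36 + (2 - 540) = (1/36)*133 - 538 = 133/36 - 538 = -19235/36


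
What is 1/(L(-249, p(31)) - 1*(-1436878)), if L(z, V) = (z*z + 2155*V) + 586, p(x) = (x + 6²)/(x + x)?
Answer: 62/93111215 ≈ 6.6587e-7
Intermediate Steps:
p(x) = (36 + x)/(2*x) (p(x) = (x + 36)/((2*x)) = (36 + x)*(1/(2*x)) = (36 + x)/(2*x))
L(z, V) = 586 + z² + 2155*V (L(z, V) = (z² + 2155*V) + 586 = 586 + z² + 2155*V)
1/(L(-249, p(31)) - 1*(-1436878)) = 1/((586 + (-249)² + 2155*((½)*(36 + 31)/31)) - 1*(-1436878)) = 1/((586 + 62001 + 2155*((½)*(1/31)*67)) + 1436878) = 1/((586 + 62001 + 2155*(67/62)) + 1436878) = 1/((586 + 62001 + 144385/62) + 1436878) = 1/(4024779/62 + 1436878) = 1/(93111215/62) = 62/93111215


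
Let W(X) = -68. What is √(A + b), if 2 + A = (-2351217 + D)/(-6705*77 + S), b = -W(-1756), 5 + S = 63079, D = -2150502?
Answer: √15596642464095/453211 ≈ 8.7140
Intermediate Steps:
S = 63074 (S = -5 + 63079 = 63074)
b = 68 (b = -1*(-68) = 68)
A = 3595297/453211 (A = -2 + (-2351217 - 2150502)/(-6705*77 + 63074) = -2 - 4501719/(-516285 + 63074) = -2 - 4501719/(-453211) = -2 - 4501719*(-1/453211) = -2 + 4501719/453211 = 3595297/453211 ≈ 7.9329)
√(A + b) = √(3595297/453211 + 68) = √(34413645/453211) = √15596642464095/453211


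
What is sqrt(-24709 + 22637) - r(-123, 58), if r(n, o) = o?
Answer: -58 + 2*I*sqrt(518) ≈ -58.0 + 45.519*I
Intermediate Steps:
sqrt(-24709 + 22637) - r(-123, 58) = sqrt(-24709 + 22637) - 1*58 = sqrt(-2072) - 58 = 2*I*sqrt(518) - 58 = -58 + 2*I*sqrt(518)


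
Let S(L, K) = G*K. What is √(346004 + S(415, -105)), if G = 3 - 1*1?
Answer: √345794 ≈ 588.04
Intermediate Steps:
G = 2 (G = 3 - 1 = 2)
S(L, K) = 2*K
√(346004 + S(415, -105)) = √(346004 + 2*(-105)) = √(346004 - 210) = √345794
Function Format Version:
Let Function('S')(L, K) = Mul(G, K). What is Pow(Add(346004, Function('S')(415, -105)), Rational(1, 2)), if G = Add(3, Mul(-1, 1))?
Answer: Pow(345794, Rational(1, 2)) ≈ 588.04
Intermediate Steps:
G = 2 (G = Add(3, -1) = 2)
Function('S')(L, K) = Mul(2, K)
Pow(Add(346004, Function('S')(415, -105)), Rational(1, 2)) = Pow(Add(346004, Mul(2, -105)), Rational(1, 2)) = Pow(Add(346004, -210), Rational(1, 2)) = Pow(345794, Rational(1, 2))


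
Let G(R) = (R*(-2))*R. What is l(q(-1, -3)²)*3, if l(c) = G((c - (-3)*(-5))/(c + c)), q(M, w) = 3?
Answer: -⅔ ≈ -0.66667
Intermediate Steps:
G(R) = -2*R² (G(R) = (-2*R)*R = -2*R²)
l(c) = -(-15 + c)²/(2*c²) (l(c) = -2*(c - (-3)*(-5))²/(c + c)² = -2*(c - 1*15)²/(4*c²) = -2*(c - 15)²/(4*c²) = -2*(-15 + c)²/(4*c²) = -(-15 + c)²/(2*c²))
l(q(-1, -3)²)*3 = -(-15 + 3²)²/(2*(3²)²)*3 = -½*(-15 + 9)²/9²*3 = -½*1/81*(-6)²*3 = -½*1/81*36*3 = -2/9*3 = -⅔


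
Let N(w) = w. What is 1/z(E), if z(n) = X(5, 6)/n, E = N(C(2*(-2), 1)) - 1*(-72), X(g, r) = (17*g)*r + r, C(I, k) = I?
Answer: 17/129 ≈ 0.13178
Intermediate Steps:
X(g, r) = r + 17*g*r (X(g, r) = 17*g*r + r = r + 17*g*r)
E = 68 (E = 2*(-2) - 1*(-72) = -4 + 72 = 68)
z(n) = 516/n (z(n) = (6*(1 + 17*5))/n = (6*(1 + 85))/n = (6*86)/n = 516/n)
1/z(E) = 1/(516/68) = 1/(516*(1/68)) = 1/(129/17) = 17/129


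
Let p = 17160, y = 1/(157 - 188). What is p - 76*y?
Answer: 532036/31 ≈ 17162.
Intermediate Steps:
y = -1/31 (y = 1/(-31) = -1/31 ≈ -0.032258)
p - 76*y = 17160 - 76*(-1)/31 = 17160 - 1*(-76/31) = 17160 + 76/31 = 532036/31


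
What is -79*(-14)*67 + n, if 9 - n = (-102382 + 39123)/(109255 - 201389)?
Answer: 975439945/13162 ≈ 74110.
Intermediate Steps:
n = 109421/13162 (n = 9 - (-102382 + 39123)/(109255 - 201389) = 9 - (-63259)/(-92134) = 9 - (-63259)*(-1)/92134 = 9 - 1*9037/13162 = 9 - 9037/13162 = 109421/13162 ≈ 8.3134)
-79*(-14)*67 + n = -79*(-14)*67 + 109421/13162 = 1106*67 + 109421/13162 = 74102 + 109421/13162 = 975439945/13162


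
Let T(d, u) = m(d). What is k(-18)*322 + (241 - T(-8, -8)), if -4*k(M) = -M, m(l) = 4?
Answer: -1212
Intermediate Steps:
T(d, u) = 4
k(M) = M/4 (k(M) = -(-1)*M/4 = M/4)
k(-18)*322 + (241 - T(-8, -8)) = ((1/4)*(-18))*322 + (241 - 1*4) = -9/2*322 + (241 - 4) = -1449 + 237 = -1212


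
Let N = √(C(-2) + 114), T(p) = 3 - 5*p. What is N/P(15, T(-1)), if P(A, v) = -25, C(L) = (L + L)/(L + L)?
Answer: -√115/25 ≈ -0.42895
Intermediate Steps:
C(L) = 1 (C(L) = (2*L)/((2*L)) = (2*L)*(1/(2*L)) = 1)
N = √115 (N = √(1 + 114) = √115 ≈ 10.724)
N/P(15, T(-1)) = √115/(-25) = √115*(-1/25) = -√115/25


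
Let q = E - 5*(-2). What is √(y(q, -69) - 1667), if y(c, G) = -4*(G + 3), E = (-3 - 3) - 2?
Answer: I*√1403 ≈ 37.457*I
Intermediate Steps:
E = -8 (E = -6 - 2 = -8)
q = 2 (q = -8 - 5*(-2) = -8 + 10 = 2)
y(c, G) = -12 - 4*G (y(c, G) = -4*(3 + G) = -12 - 4*G)
√(y(q, -69) - 1667) = √((-12 - 4*(-69)) - 1667) = √((-12 + 276) - 1667) = √(264 - 1667) = √(-1403) = I*√1403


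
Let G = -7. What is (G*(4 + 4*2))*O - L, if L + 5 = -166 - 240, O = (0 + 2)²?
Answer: 75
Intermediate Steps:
O = 4 (O = 2² = 4)
L = -411 (L = -5 + (-166 - 240) = -5 - 406 = -411)
(G*(4 + 4*2))*O - L = -7*(4 + 4*2)*4 - 1*(-411) = -7*(4 + 8)*4 + 411 = -7*12*4 + 411 = -84*4 + 411 = -336 + 411 = 75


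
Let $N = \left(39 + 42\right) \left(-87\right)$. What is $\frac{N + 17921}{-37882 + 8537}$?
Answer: $- \frac{10874}{29345} \approx -0.37056$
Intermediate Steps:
$N = -7047$ ($N = 81 \left(-87\right) = -7047$)
$\frac{N + 17921}{-37882 + 8537} = \frac{-7047 + 17921}{-37882 + 8537} = \frac{10874}{-29345} = 10874 \left(- \frac{1}{29345}\right) = - \frac{10874}{29345}$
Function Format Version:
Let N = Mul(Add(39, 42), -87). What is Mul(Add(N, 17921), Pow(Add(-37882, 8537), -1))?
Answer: Rational(-10874, 29345) ≈ -0.37056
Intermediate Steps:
N = -7047 (N = Mul(81, -87) = -7047)
Mul(Add(N, 17921), Pow(Add(-37882, 8537), -1)) = Mul(Add(-7047, 17921), Pow(Add(-37882, 8537), -1)) = Mul(10874, Pow(-29345, -1)) = Mul(10874, Rational(-1, 29345)) = Rational(-10874, 29345)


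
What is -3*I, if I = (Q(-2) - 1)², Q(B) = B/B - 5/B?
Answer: -75/4 ≈ -18.750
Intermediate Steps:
Q(B) = 1 - 5/B
I = 25/4 (I = ((-5 - 2)/(-2) - 1)² = (-½*(-7) - 1)² = (7/2 - 1)² = (5/2)² = 25/4 ≈ 6.2500)
-3*I = -3*25/4 = -75/4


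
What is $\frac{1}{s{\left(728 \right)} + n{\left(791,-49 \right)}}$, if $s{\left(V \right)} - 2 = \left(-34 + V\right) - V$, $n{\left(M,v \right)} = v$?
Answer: $- \frac{1}{81} \approx -0.012346$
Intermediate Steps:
$s{\left(V \right)} = -32$ ($s{\left(V \right)} = 2 + \left(\left(-34 + V\right) - V\right) = 2 - 34 = -32$)
$\frac{1}{s{\left(728 \right)} + n{\left(791,-49 \right)}} = \frac{1}{-32 - 49} = \frac{1}{-81} = - \frac{1}{81}$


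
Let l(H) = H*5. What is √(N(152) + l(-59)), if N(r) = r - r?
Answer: I*√295 ≈ 17.176*I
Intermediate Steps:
N(r) = 0
l(H) = 5*H
√(N(152) + l(-59)) = √(0 + 5*(-59)) = √(0 - 295) = √(-295) = I*√295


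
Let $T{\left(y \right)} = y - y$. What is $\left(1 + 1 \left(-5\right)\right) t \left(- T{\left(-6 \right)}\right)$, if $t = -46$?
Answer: $0$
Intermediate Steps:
$T{\left(y \right)} = 0$
$\left(1 + 1 \left(-5\right)\right) t \left(- T{\left(-6 \right)}\right) = \left(1 + 1 \left(-5\right)\right) \left(-46\right) \left(\left(-1\right) 0\right) = \left(1 - 5\right) \left(-46\right) 0 = \left(-4\right) \left(-46\right) 0 = 184 \cdot 0 = 0$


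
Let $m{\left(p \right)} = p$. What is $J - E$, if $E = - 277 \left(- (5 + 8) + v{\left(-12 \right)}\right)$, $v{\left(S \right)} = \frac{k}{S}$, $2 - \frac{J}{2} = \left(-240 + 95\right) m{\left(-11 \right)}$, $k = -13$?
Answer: $- \frac{77843}{12} \approx -6486.9$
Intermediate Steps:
$J = -3186$ ($J = 4 - 2 \left(-240 + 95\right) \left(-11\right) = 4 - 2 \left(\left(-145\right) \left(-11\right)\right) = 4 - 3190 = -3186$)
$v{\left(S \right)} = - \frac{13}{S}$
$E = \frac{39611}{12}$ ($E = - 277 \left(- (5 + 8) - \frac{13}{-12}\right) = - 277 \left(\left(-1\right) 13 - - \frac{13}{12}\right) = - 277 \left(-13 + \frac{13}{12}\right) = \left(-277\right) \left(- \frac{143}{12}\right) = \frac{39611}{12} \approx 3300.9$)
$J - E = -3186 - \frac{39611}{12} = - \frac{77843}{12}$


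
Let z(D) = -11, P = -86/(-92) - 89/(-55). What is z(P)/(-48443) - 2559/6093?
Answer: -41299538/98387733 ≈ -0.41976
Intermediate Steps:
P = 6459/2530 (P = -86*(-1/92) - 89*(-1/55) = 43/46 + 89/55 = 6459/2530 ≈ 2.5530)
z(P)/(-48443) - 2559/6093 = -11/(-48443) - 2559/6093 = -11*(-1/48443) - 2559*1/6093 = 11/48443 - 853/2031 = -41299538/98387733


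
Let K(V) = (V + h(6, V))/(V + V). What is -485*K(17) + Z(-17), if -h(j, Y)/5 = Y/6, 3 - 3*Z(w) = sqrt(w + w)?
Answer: -473/12 - I*sqrt(34)/3 ≈ -39.417 - 1.9437*I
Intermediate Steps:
Z(w) = 1 - sqrt(2)*sqrt(w)/3 (Z(w) = 1 - sqrt(w + w)/3 = 1 - sqrt(2)*sqrt(w)/3)
h(j, Y) = -5*Y/6
K(V) = 1/12 (K(V) = (V - 5*V/6)/(V + V) = (V/6)/((2*V)) = (V/6)*(1/(2*V)) = 1/12)
-485*K(17) + Z(-17) = -485*1/12 + (1 - sqrt(2)*sqrt(-17)/3) = -485/12 + (1 - sqrt(2)*I*sqrt(17)/3) = -485/12 + (1 - I*sqrt(34)/3) = -473/12 - I*sqrt(34)/3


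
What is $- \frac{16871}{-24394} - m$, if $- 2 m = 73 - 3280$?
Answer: $- \frac{19549454}{12197} \approx -1602.8$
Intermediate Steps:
$m = \frac{3207}{2}$ ($m = - \frac{73 - 3280}{2} = \left(- \frac{1}{2}\right) \left(-3207\right) = \frac{3207}{2} \approx 1603.5$)
$- \frac{16871}{-24394} - m = - \frac{16871}{-24394} - \frac{3207}{2} = \left(-16871\right) \left(- \frac{1}{24394}\right) - \frac{3207}{2} = \frac{16871}{24394} - \frac{3207}{2} = - \frac{19549454}{12197}$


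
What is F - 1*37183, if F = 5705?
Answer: -31478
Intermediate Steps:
F - 1*37183 = 5705 - 1*37183 = 5705 - 37183 = -31478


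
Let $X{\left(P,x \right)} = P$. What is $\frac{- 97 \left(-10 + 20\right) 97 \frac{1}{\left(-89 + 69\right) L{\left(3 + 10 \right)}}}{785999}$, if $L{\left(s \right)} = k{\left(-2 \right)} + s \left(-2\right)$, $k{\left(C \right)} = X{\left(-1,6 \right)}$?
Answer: $- \frac{9409}{42443946} \approx -0.00022168$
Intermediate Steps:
$k{\left(C \right)} = -1$
$L{\left(s \right)} = -1 - 2 s$ ($L{\left(s \right)} = -1 + s \left(-2\right) = -1 - 2 s$)
$\frac{- 97 \left(-10 + 20\right) 97 \frac{1}{\left(-89 + 69\right) L{\left(3 + 10 \right)}}}{785999} = \frac{- 97 \left(-10 + 20\right) 97 \frac{1}{\left(-89 + 69\right) \left(-1 - 2 \left(3 + 10\right)\right)}}{785999} = \frac{\left(-97\right) 10 \cdot 97}{\left(-20\right) \left(-1 - 26\right)} \frac{1}{785999} = \frac{\left(-970\right) 97}{\left(-20\right) \left(-1 - 26\right)} \frac{1}{785999} = - \frac{94090}{\left(-20\right) \left(-27\right)} \frac{1}{785999} = - \frac{94090}{540} \cdot \frac{1}{785999} = \left(-94090\right) \frac{1}{540} \cdot \frac{1}{785999} = \left(- \frac{9409}{54}\right) \frac{1}{785999} = - \frac{9409}{42443946}$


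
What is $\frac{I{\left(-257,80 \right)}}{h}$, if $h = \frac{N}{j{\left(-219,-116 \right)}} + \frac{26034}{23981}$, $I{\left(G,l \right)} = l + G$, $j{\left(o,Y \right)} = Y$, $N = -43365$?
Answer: $- \frac{164125964}{347652003} \approx -0.4721$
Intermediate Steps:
$I{\left(G,l \right)} = G + l$
$h = \frac{1042956009}{2781796}$ ($h = - \frac{43365}{-116} + \frac{26034}{23981} = \left(-43365\right) \left(- \frac{1}{116}\right) + 26034 \cdot \frac{1}{23981} = \frac{43365}{116} + \frac{26034}{23981} = \frac{1042956009}{2781796} \approx 374.92$)
$\frac{I{\left(-257,80 \right)}}{h} = \frac{-257 + 80}{\frac{1042956009}{2781796}} = \left(-177\right) \frac{2781796}{1042956009} = - \frac{164125964}{347652003}$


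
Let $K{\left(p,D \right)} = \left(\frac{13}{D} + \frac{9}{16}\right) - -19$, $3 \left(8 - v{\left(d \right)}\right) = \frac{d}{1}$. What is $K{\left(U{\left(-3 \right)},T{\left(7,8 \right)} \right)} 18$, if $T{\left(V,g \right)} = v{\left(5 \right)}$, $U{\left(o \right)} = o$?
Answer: $\frac{59139}{152} \approx 389.07$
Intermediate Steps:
$v{\left(d \right)} = 8 - \frac{d}{3}$ ($v{\left(d \right)} = 8 - \frac{d 1^{-1}}{3} = 8 - \frac{d 1}{3} = 8 - \frac{d}{3}$)
$T{\left(V,g \right)} = \frac{19}{3}$ ($T{\left(V,g \right)} = 8 - \frac{5}{3} = \frac{19}{3}$)
$K{\left(p,D \right)} = \frac{313}{16} + \frac{13}{D}$ ($K{\left(p,D \right)} = \left(\frac{13}{D} + 9 \cdot \frac{1}{16}\right) + 19 = \left(\frac{13}{D} + \frac{9}{16}\right) + 19 = \left(\frac{9}{16} + \frac{13}{D}\right) + 19 = \frac{313}{16} + \frac{13}{D}$)
$K{\left(U{\left(-3 \right)},T{\left(7,8 \right)} \right)} 18 = \left(\frac{313}{16} + \frac{13}{\frac{19}{3}}\right) 18 = \left(\frac{313}{16} + 13 \cdot \frac{3}{19}\right) 18 = \left(\frac{313}{16} + \frac{39}{19}\right) 18 = \frac{6571}{304} \cdot 18 = \frac{59139}{152}$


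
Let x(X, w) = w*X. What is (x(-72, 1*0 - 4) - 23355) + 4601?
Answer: -18466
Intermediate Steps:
x(X, w) = X*w
(x(-72, 1*0 - 4) - 23355) + 4601 = (-72*(1*0 - 4) - 23355) + 4601 = (-72*(0 - 4) - 23355) + 4601 = (-72*(-4) - 23355) + 4601 = (288 - 23355) + 4601 = -23067 + 4601 = -18466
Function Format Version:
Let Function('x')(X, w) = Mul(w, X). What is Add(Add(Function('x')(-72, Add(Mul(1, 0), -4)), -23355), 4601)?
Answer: -18466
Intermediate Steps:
Function('x')(X, w) = Mul(X, w)
Add(Add(Function('x')(-72, Add(Mul(1, 0), -4)), -23355), 4601) = Add(Add(Mul(-72, Add(Mul(1, 0), -4)), -23355), 4601) = Add(Add(Mul(-72, Add(0, -4)), -23355), 4601) = Add(Add(Mul(-72, -4), -23355), 4601) = Add(Add(288, -23355), 4601) = Add(-23067, 4601) = -18466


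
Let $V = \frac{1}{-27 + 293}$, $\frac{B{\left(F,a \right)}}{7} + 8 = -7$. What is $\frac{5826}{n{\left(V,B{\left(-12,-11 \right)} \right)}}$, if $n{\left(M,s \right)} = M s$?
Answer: $- \frac{73796}{5} \approx -14759.0$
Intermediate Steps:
$B{\left(F,a \right)} = -105$ ($B{\left(F,a \right)} = -56 + 7 \left(-7\right) = -56 - 49 = -105$)
$V = \frac{1}{266} \approx 0.0037594$
$\frac{5826}{n{\left(V,B{\left(-12,-11 \right)} \right)}} = \frac{5826}{\frac{1}{266} \left(-105\right)} = \frac{5826}{- \frac{15}{38}} = 5826 \left(- \frac{38}{15}\right) = - \frac{73796}{5}$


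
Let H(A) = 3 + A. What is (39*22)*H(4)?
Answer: 6006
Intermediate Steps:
(39*22)*H(4) = (39*22)*(3 + 4) = 858*7 = 6006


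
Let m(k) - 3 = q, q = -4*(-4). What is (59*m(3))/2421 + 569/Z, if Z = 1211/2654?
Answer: 3657372577/2931831 ≈ 1247.5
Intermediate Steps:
q = 16
m(k) = 19 (m(k) = 3 + 16 = 19)
Z = 1211/2654 (Z = 1211*(1/2654) = 1211/2654 ≈ 0.45629)
(59*m(3))/2421 + 569/Z = (59*19)/2421 + 569/(1211/2654) = 1121*(1/2421) + 569*(2654/1211) = 1121/2421 + 1510126/1211 = 3657372577/2931831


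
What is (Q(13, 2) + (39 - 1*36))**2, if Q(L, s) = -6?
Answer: 9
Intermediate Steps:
(Q(13, 2) + (39 - 1*36))**2 = (-6 + (39 - 1*36))**2 = (-6 + (39 - 36))**2 = (-6 + 3)**2 = (-3)**2 = 9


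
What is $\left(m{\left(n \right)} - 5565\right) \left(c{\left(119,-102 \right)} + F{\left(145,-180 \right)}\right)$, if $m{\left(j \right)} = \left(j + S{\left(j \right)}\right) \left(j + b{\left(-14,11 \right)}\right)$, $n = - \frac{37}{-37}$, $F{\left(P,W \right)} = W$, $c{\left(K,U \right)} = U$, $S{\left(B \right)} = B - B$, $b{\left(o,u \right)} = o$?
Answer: $1572996$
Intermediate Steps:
$S{\left(B \right)} = 0$
$n = 1$ ($n = \left(-37\right) \left(- \frac{1}{37}\right) = 1$)
$m{\left(j \right)} = j \left(-14 + j\right)$ ($m{\left(j \right)} = \left(j + 0\right) \left(j - 14\right) = j \left(-14 + j\right)$)
$\left(m{\left(n \right)} - 5565\right) \left(c{\left(119,-102 \right)} + F{\left(145,-180 \right)}\right) = \left(1 \left(-14 + 1\right) - 5565\right) \left(-102 - 180\right) = \left(1 \left(-13\right) - 5565\right) \left(-282\right) = \left(-13 - 5565\right) \left(-282\right) = \left(-5578\right) \left(-282\right) = 1572996$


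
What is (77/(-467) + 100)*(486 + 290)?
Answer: 36179448/467 ≈ 77472.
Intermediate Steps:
(77/(-467) + 100)*(486 + 290) = (77*(-1/467) + 100)*776 = (-77/467 + 100)*776 = (46623/467)*776 = 36179448/467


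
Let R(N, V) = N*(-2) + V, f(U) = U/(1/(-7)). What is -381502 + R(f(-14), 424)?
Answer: -381274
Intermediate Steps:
f(U) = -7*U (f(U) = U/(-⅐) = U*(-7) = -7*U)
R(N, V) = V - 2*N (R(N, V) = -2*N + V = V - 2*N)
-381502 + R(f(-14), 424) = -381502 + (424 - (-14)*(-14)) = -381502 + (424 - 2*98) = -381502 + (424 - 196) = -381502 + 228 = -381274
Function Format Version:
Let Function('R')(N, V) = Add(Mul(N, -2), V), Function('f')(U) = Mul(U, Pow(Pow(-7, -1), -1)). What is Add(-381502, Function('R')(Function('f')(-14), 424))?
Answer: -381274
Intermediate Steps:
Function('f')(U) = Mul(-7, U) (Function('f')(U) = Mul(U, Pow(Rational(-1, 7), -1)) = Mul(U, -7) = Mul(-7, U))
Function('R')(N, V) = Add(V, Mul(-2, N)) (Function('R')(N, V) = Add(Mul(-2, N), V) = Add(V, Mul(-2, N)))
Add(-381502, Function('R')(Function('f')(-14), 424)) = Add(-381502, Add(424, Mul(-2, Mul(-7, -14)))) = Add(-381502, Add(424, Mul(-2, 98))) = Add(-381502, Add(424, -196)) = Add(-381502, 228) = -381274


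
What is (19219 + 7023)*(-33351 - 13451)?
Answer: -1228178084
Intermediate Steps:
(19219 + 7023)*(-33351 - 13451) = 26242*(-46802) = -1228178084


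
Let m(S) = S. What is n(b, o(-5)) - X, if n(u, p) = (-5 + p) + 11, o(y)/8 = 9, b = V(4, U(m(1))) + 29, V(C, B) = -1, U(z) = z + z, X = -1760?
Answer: 1838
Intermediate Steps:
U(z) = 2*z
b = 28 (b = -1 + 29 = 28)
o(y) = 72 (o(y) = 8*9 = 72)
n(u, p) = 6 + p
n(b, o(-5)) - X = (6 + 72) - 1*(-1760) = 78 + 1760 = 1838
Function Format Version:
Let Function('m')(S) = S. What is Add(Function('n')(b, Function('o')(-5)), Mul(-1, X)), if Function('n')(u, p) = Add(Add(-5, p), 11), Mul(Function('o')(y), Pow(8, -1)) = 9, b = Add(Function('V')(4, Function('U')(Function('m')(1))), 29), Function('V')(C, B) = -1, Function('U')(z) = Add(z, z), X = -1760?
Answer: 1838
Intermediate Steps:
Function('U')(z) = Mul(2, z)
b = 28 (b = Add(-1, 29) = 28)
Function('o')(y) = 72 (Function('o')(y) = Mul(8, 9) = 72)
Function('n')(u, p) = Add(6, p)
Add(Function('n')(b, Function('o')(-5)), Mul(-1, X)) = Add(Add(6, 72), Mul(-1, -1760)) = Add(78, 1760) = 1838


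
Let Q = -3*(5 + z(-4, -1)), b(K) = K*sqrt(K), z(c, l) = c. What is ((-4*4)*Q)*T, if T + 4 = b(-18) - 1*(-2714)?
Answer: 130080 - 2592*I*sqrt(2) ≈ 1.3008e+5 - 3665.6*I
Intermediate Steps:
b(K) = K**(3/2)
Q = -3 (Q = -3*(5 - 4) = -3*1 = -3)
T = 2710 - 54*I*sqrt(2) (T = -4 + ((-18)**(3/2) - 1*(-2714)) = -4 + (-54*I*sqrt(2) + 2714) = -4 + (2714 - 54*I*sqrt(2)) = 2710 - 54*I*sqrt(2) ≈ 2710.0 - 76.368*I)
((-4*4)*Q)*T = (-4*4*(-3))*(2710 - 54*I*sqrt(2)) = (-16*(-3))*(2710 - 54*I*sqrt(2)) = 48*(2710 - 54*I*sqrt(2)) = 130080 - 2592*I*sqrt(2)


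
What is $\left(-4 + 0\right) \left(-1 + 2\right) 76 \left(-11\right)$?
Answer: $3344$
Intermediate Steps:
$\left(-4 + 0\right) \left(-1 + 2\right) 76 \left(-11\right) = \left(-4\right) 1 \cdot 76 \left(-11\right) = \left(-4\right) 76 \left(-11\right) = \left(-304\right) \left(-11\right) = 3344$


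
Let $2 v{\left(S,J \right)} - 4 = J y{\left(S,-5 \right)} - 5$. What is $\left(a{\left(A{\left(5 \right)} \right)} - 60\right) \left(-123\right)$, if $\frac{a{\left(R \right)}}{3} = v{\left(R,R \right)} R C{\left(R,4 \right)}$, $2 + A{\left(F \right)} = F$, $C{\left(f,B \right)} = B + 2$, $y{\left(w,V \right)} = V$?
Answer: $60516$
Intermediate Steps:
$C{\left(f,B \right)} = 2 + B$
$A{\left(F \right)} = -2 + F$
$v{\left(S,J \right)} = - \frac{1}{2} - \frac{5 J}{2}$ ($v{\left(S,J \right)} = 2 + \frac{J \left(-5\right) - 5}{2} = 2 + \frac{- 5 J - 5}{2} = 2 + \frac{-5 - 5 J}{2} = 2 - \left(\frac{5}{2} + \frac{5 J}{2}\right) = - \frac{1}{2} - \frac{5 J}{2}$)
$a{\left(R \right)} = 18 R \left(- \frac{1}{2} - \frac{5 R}{2}\right)$ ($a{\left(R \right)} = 3 \left(- \frac{1}{2} - \frac{5 R}{2}\right) R \left(2 + 4\right) = 3 R \left(- \frac{1}{2} - \frac{5 R}{2}\right) 6 = 3 \cdot 6 R \left(- \frac{1}{2} - \frac{5 R}{2}\right) = 18 R \left(- \frac{1}{2} - \frac{5 R}{2}\right)$)
$\left(a{\left(A{\left(5 \right)} \right)} - 60\right) \left(-123\right) = \left(9 \left(-2 + 5\right) \left(-1 - 5 \left(-2 + 5\right)\right) - 60\right) \left(-123\right) = \left(9 \cdot 3 \left(-1 - 15\right) - 60\right) \left(-123\right) = \left(9 \cdot 3 \left(-16\right) - 60\right) \left(-123\right) = \left(-432 - 60\right) \left(-123\right) = \left(-492\right) \left(-123\right) = 60516$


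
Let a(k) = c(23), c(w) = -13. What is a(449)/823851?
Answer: -13/823851 ≈ -1.5780e-5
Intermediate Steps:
a(k) = -13
a(449)/823851 = -13/823851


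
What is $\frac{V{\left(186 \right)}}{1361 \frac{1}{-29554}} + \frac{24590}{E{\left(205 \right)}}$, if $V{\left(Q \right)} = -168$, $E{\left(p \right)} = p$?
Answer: $\frac{210261350}{55801} \approx 3768.1$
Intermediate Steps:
$\frac{V{\left(186 \right)}}{1361 \frac{1}{-29554}} + \frac{24590}{E{\left(205 \right)}} = - \frac{168}{1361 \frac{1}{-29554}} + \frac{24590}{205} = - \frac{168}{1361 \left(- \frac{1}{29554}\right)} + 24590 \cdot \frac{1}{205} = - \frac{168}{- \frac{1361}{29554}} + \frac{4918}{41} = \left(-168\right) \left(- \frac{29554}{1361}\right) + \frac{4918}{41} = \frac{4965072}{1361} + \frac{4918}{41} = \frac{210261350}{55801}$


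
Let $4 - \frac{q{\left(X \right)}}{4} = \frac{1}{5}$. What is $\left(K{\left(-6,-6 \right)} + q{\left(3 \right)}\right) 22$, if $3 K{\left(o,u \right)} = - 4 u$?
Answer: $\frac{2552}{5} \approx 510.4$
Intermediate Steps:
$K{\left(o,u \right)} = - \frac{4 u}{3}$ ($K{\left(o,u \right)} = \frac{\left(-4\right) u}{3} = - \frac{4 u}{3}$)
$q{\left(X \right)} = \frac{76}{5}$ ($q{\left(X \right)} = 16 - \frac{4}{5} = \frac{76}{5}$)
$\left(K{\left(-6,-6 \right)} + q{\left(3 \right)}\right) 22 = \left(\left(- \frac{4}{3}\right) \left(-6\right) + \frac{76}{5}\right) 22 = \left(8 + \frac{76}{5}\right) 22 = \frac{116}{5} \cdot 22 = \frac{2552}{5}$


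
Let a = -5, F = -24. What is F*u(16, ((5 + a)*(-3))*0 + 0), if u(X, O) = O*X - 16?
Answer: 384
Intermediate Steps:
u(X, O) = -16 + O*X
F*u(16, ((5 + a)*(-3))*0 + 0) = -24*(-16 + (((5 - 5)*(-3))*0 + 0)*16) = -24*(-16 + ((0*(-3))*0 + 0)*16) = -24*(-16 + (0*0 + 0)*16) = -24*(-16 + (0 + 0)*16) = -24*(-16 + 0*16) = -24*(-16 + 0) = -24*(-16) = 384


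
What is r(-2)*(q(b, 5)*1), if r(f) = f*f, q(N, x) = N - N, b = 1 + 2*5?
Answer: 0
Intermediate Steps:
b = 11 (b = 1 + 10 = 11)
q(N, x) = 0
r(f) = f**2
r(-2)*(q(b, 5)*1) = (-2)**2*(0*1) = 4*0 = 0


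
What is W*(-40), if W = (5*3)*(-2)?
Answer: 1200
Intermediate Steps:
W = -30 (W = 15*(-2) = -30)
W*(-40) = -30*(-40) = 1200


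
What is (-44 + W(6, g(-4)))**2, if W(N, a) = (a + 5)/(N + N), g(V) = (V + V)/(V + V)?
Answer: 7569/4 ≈ 1892.3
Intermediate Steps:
g(V) = 1 (g(V) = (2*V)/((2*V)) = (2*V)*(1/(2*V)) = 1)
W(N, a) = (5 + a)/(2*N) (W(N, a) = (5 + a)/((2*N)) = (5 + a)*(1/(2*N)) = (5 + a)/(2*N))
(-44 + W(6, g(-4)))**2 = (-44 + (1/2)*(5 + 1)/6)**2 = (-44 + (1/2)*(1/6)*6)**2 = (-44 + 1/2)**2 = (-87/2)**2 = 7569/4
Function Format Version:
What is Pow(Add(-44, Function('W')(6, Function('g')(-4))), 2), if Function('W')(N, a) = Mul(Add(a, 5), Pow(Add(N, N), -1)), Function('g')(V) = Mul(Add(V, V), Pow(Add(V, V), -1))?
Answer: Rational(7569, 4) ≈ 1892.3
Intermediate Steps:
Function('g')(V) = 1 (Function('g')(V) = Mul(Mul(2, V), Pow(Mul(2, V), -1)) = Mul(Mul(2, V), Mul(Rational(1, 2), Pow(V, -1))) = 1)
Function('W')(N, a) = Mul(Rational(1, 2), Pow(N, -1), Add(5, a)) (Function('W')(N, a) = Mul(Add(5, a), Pow(Mul(2, N), -1)) = Mul(Add(5, a), Mul(Rational(1, 2), Pow(N, -1))) = Mul(Rational(1, 2), Pow(N, -1), Add(5, a)))
Pow(Add(-44, Function('W')(6, Function('g')(-4))), 2) = Pow(Add(-44, Mul(Rational(1, 2), Pow(6, -1), Add(5, 1))), 2) = Pow(Add(-44, Mul(Rational(1, 2), Rational(1, 6), 6)), 2) = Pow(Add(-44, Rational(1, 2)), 2) = Pow(Rational(-87, 2), 2) = Rational(7569, 4)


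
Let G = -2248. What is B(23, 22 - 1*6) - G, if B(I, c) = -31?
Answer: 2217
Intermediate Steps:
B(23, 22 - 1*6) - G = -31 - 1*(-2248) = -31 + 2248 = 2217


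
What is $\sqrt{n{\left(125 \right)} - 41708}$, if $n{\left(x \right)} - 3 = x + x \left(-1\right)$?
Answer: $i \sqrt{41705} \approx 204.22 i$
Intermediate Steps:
$n{\left(x \right)} = 3$ ($n{\left(x \right)} = 3 + \left(x + x \left(-1\right)\right) = 3 + \left(x - x\right) = 3 + 0 = 3$)
$\sqrt{n{\left(125 \right)} - 41708} = \sqrt{3 - 41708} = \sqrt{-41705} = i \sqrt{41705}$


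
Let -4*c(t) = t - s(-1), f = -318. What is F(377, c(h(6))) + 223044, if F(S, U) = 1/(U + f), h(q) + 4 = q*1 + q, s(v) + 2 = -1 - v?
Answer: 142971202/641 ≈ 2.2304e+5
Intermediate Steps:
s(v) = -3 - v (s(v) = -2 + (-1 - v) = -3 - v)
h(q) = -4 + 2*q (h(q) = -4 + (q*1 + q) = -4 + (q + q) = -4 + 2*q)
c(t) = -½ - t/4 (c(t) = -(t - (-3 - 1*(-1)))/4 = -(t - (-3 + 1))/4 = -(t - 1*(-2))/4 = -(t + 2)/4 = -(2 + t)/4 = -½ - t/4)
F(S, U) = 1/(-318 + U) (F(S, U) = 1/(U - 318) = 1/(-318 + U))
F(377, c(h(6))) + 223044 = 1/(-318 + (-½ - (-4 + 2*6)/4)) + 223044 = 1/(-318 + (-½ - (-4 + 12)/4)) + 223044 = 1/(-318 + (-½ - ¼*8)) + 223044 = 1/(-318 + (-½ - 2)) + 223044 = 1/(-318 - 5/2) + 223044 = 1/(-641/2) + 223044 = -2/641 + 223044 = 142971202/641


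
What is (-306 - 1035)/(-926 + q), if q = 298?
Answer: 1341/628 ≈ 2.1353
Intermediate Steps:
(-306 - 1035)/(-926 + q) = (-306 - 1035)/(-926 + 298) = -1341/(-628) = -1/628*(-1341) = 1341/628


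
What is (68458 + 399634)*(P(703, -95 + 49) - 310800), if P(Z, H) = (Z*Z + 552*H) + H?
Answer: 73944961332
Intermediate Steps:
P(Z, H) = Z² + 553*H (P(Z, H) = (Z² + 552*H) + H = Z² + 553*H)
(68458 + 399634)*(P(703, -95 + 49) - 310800) = (68458 + 399634)*((703² + 553*(-95 + 49)) - 310800) = 468092*((494209 + 553*(-46)) - 310800) = 468092*((494209 - 25438) - 310800) = 468092*(468771 - 310800) = 468092*157971 = 73944961332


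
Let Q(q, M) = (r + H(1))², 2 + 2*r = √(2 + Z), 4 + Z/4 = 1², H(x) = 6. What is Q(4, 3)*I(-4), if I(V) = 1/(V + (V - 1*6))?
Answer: -(10 + I*√10)²/56 ≈ -1.6071 - 1.1294*I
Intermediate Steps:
Z = -12 (Z = -16 + 4*1² = -16 + 4*1 = -16 + 4 = -12)
I(V) = 1/(-6 + 2*V) (I(V) = 1/(V + (V - 6)) = 1/(V + (-6 + V)) = 1/(-6 + 2*V))
r = -1 + I*√10/2 (r = -1 + √(2 - 12)/2 = -1 + √(-10)/2 = -1 + (I*√10)/2 = -1 + I*√10/2 ≈ -1.0 + 1.5811*I)
Q(q, M) = (5 + I*√10/2)² (Q(q, M) = ((-1 + I*√10/2) + 6)² = (5 + I*√10/2)²)
Q(4, 3)*I(-4) = ((10 + I*√10)²/4)*(1/(2*(-3 - 4))) = ((10 + I*√10)²/4)*((½)/(-7)) = ((10 + I*√10)²/4)*((½)*(-⅐)) = ((10 + I*√10)²/4)*(-1/14) = -(10 + I*√10)²/56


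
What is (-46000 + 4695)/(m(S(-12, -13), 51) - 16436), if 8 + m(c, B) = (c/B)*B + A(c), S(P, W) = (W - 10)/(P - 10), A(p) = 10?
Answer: 181742/72305 ≈ 2.5135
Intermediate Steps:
S(P, W) = (-10 + W)/(-10 + P)
m(c, B) = 2 + c (m(c, B) = -8 + ((c/B)*B + 10) = -8 + (c + 10) = -8 + (10 + c) = 2 + c)
(-46000 + 4695)/(m(S(-12, -13), 51) - 16436) = (-46000 + 4695)/((2 + (-10 - 13)/(-10 - 12)) - 16436) = -41305/((2 - 23/(-22)) - 16436) = -41305/((2 - 1/22*(-23)) - 16436) = -41305/((2 + 23/22) - 16436) = -41305/(67/22 - 16436) = -41305/(-361525/22) = -41305*(-22/361525) = 181742/72305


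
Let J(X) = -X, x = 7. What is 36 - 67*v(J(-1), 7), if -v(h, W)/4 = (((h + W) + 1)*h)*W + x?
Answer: 18796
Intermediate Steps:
v(h, W) = -28 - 4*W*h*(1 + W + h) (v(h, W) = -4*((((h + W) + 1)*h)*W + 7) = -4*((((W + h) + 1)*h)*W + 7) = -4*(((1 + W + h)*h)*W + 7) = -4*((h*(1 + W + h))*W + 7) = -4*(W*h*(1 + W + h) + 7) = -4*(7 + W*h*(1 + W + h)) = -28 - 4*W*h*(1 + W + h))
36 - 67*v(J(-1), 7) = 36 - 67*(-28 - 4*7*(-1*(-1)) - 4*7*(-1*(-1))² - 4*(-1*(-1))*7²) = 36 - 67*(-28 - 4*7*1 - 4*7*1² - 4*1*49) = 36 - 67*(-28 - 28 - 4*7*1 - 196) = 36 - 67*(-28 - 28 - 28 - 196) = 36 - 67*(-280) = 36 + 18760 = 18796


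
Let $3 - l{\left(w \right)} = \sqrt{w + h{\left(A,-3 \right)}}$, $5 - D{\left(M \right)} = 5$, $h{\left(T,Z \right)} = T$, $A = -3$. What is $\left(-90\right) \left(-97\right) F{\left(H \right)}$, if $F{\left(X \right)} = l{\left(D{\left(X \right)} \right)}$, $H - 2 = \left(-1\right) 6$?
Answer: $26190 - 8730 i \sqrt{3} \approx 26190.0 - 15121.0 i$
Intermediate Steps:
$D{\left(M \right)} = 0$ ($D{\left(M \right)} = 5 - 5 = 0$)
$H = -4$ ($H = 2 - 6 = -4$)
$l{\left(w \right)} = 3 - \sqrt{-3 + w}$ ($l{\left(w \right)} = 3 - \sqrt{w - 3} = 3 - \sqrt{-3 + w}$)
$F{\left(X \right)} = 3 - i \sqrt{3}$ ($F{\left(X \right)} = 3 - \sqrt{-3 + 0} = 3 - \sqrt{-3} = 3 - i \sqrt{3}$)
$\left(-90\right) \left(-97\right) F{\left(H \right)} = \left(-90\right) \left(-97\right) \left(3 - i \sqrt{3}\right) = 8730 \left(3 - i \sqrt{3}\right) = 26190 - 8730 i \sqrt{3}$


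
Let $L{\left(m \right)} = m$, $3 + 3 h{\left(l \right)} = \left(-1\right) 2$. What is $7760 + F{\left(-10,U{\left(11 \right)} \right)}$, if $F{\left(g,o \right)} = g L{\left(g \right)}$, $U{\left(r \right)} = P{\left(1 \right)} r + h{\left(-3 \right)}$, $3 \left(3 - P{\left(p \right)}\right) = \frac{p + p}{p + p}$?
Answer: $7860$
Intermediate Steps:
$h{\left(l \right)} = - \frac{5}{3}$ ($h{\left(l \right)} = -1 + \frac{\left(-1\right) 2}{3} = -1 + \frac{1}{3} \left(-2\right) = -1 - \frac{2}{3} = - \frac{5}{3}$)
$P{\left(p \right)} = \frac{8}{3}$ ($P{\left(p \right)} = 3 - \frac{\left(p + p\right) \frac{1}{p + p}}{3} = 3 - \frac{2 p \frac{1}{2 p}}{3} = 3 - \frac{1}{3} = \frac{8}{3}$)
$U{\left(r \right)} = - \frac{5}{3} + \frac{8 r}{3}$ ($U{\left(r \right)} = \frac{8 r}{3} - \frac{5}{3} = - \frac{5}{3} + \frac{8 r}{3}$)
$F{\left(g,o \right)} = g^{2}$ ($F{\left(g,o \right)} = g g = g^{2}$)
$7760 + F{\left(-10,U{\left(11 \right)} \right)} = 7760 + \left(-10\right)^{2} = 7760 + 100 = 7860$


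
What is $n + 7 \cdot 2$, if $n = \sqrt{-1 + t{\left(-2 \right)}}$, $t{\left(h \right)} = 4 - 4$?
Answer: $14 + i \approx 14.0 + 1.0 i$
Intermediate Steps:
$t{\left(h \right)} = 0$
$n = i$ ($n = \sqrt{-1 + 0} = \sqrt{-1} = i \approx 1.0 i$)
$n + 7 \cdot 2 = i + 7 \cdot 2 = i + 14 = 14 + i$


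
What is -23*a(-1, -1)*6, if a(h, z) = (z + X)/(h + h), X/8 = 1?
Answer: 483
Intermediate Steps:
X = 8 (X = 8*1 = 8)
a(h, z) = (8 + z)/(2*h) (a(h, z) = (z + 8)/(h + h) = (8 + z)/((2*h)) = (8 + z)*(1/(2*h)) = (8 + z)/(2*h))
-23*a(-1, -1)*6 = -23*(8 - 1)/(2*(-1))*6 = -23*(-1)*7/2*6 = -23*(-7/2)*6 = (161/2)*6 = 483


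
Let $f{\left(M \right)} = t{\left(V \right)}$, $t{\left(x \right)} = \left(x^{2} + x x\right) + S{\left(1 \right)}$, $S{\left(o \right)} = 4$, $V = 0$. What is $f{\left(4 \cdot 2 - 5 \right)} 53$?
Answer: $212$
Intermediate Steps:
$t{\left(x \right)} = 4 + 2 x^{2}$ ($t{\left(x \right)} = \left(x^{2} + x x\right) + 4 = \left(x^{2} + x^{2}\right) + 4 = 2 x^{2} + 4 = 4 + 2 x^{2}$)
$f{\left(M \right)} = 4$ ($f{\left(M \right)} = 4 + 2 \cdot 0^{2} = 4 + 2 \cdot 0 = 4 + 0 = 4$)
$f{\left(4 \cdot 2 - 5 \right)} 53 = 4 \cdot 53 = 212$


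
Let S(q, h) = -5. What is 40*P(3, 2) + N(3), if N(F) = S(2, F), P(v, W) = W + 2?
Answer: 155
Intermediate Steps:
P(v, W) = 2 + W
N(F) = -5
40*P(3, 2) + N(3) = 40*(2 + 2) - 5 = 40*4 - 5 = 160 - 5 = 155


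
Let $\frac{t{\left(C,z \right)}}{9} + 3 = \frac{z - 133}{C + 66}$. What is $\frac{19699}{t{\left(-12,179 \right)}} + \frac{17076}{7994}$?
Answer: $- \frac{235715505}{231826} \approx -1016.8$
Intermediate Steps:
$t{\left(C,z \right)} = -27 + \frac{9 \left(-133 + z\right)}{66 + C}$ ($t{\left(C,z \right)} = -27 + 9 \frac{z - 133}{C + 66} = -27 + 9 \frac{-133 + z}{66 + C} = -27 + \frac{9 \left(-133 + z\right)}{66 + C}$)
$\frac{19699}{t{\left(-12,179 \right)}} + \frac{17076}{7994} = \frac{19699}{9 \frac{1}{66 - 12} \left(-331 + 179 - -36\right)} + \frac{17076}{7994} = \frac{19699}{9 \cdot \frac{1}{54} \left(-331 + 179 + 36\right)} + 17076 \cdot \frac{1}{7994} = \frac{19699}{9 \cdot \frac{1}{54} \left(-116\right)} + \frac{8538}{3997} = \frac{19699}{- \frac{58}{3}} + \frac{8538}{3997} = 19699 \left(- \frac{3}{58}\right) + \frac{8538}{3997} = - \frac{59097}{58} + \frac{8538}{3997} = - \frac{235715505}{231826}$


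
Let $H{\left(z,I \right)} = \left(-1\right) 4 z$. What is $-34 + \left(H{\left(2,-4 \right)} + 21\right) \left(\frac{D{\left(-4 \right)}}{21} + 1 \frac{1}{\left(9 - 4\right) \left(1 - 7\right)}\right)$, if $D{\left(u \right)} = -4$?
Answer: $- \frac{7751}{210} \approx -36.91$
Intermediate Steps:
$H{\left(z,I \right)} = - 4 z$
$-34 + \left(H{\left(2,-4 \right)} + 21\right) \left(\frac{D{\left(-4 \right)}}{21} + 1 \frac{1}{\left(9 - 4\right) \left(1 - 7\right)}\right) = -34 + \left(\left(-4\right) 2 + 21\right) \left(- \frac{4}{21} + 1 \frac{1}{\left(9 - 4\right) \left(1 - 7\right)}\right) = -34 + \left(-8 + 21\right) \left(\left(-4\right) \frac{1}{21} + 1 \frac{1}{5 \left(-6\right)}\right) = -34 + 13 \left(- \frac{4}{21} + 1 \frac{1}{-30}\right) = -34 + 13 \left(- \frac{4}{21} + 1 \left(- \frac{1}{30}\right)\right) = -34 + 13 \left(- \frac{4}{21} - \frac{1}{30}\right) = -34 + 13 \left(- \frac{47}{210}\right) = -34 - \frac{611}{210} = - \frac{7751}{210}$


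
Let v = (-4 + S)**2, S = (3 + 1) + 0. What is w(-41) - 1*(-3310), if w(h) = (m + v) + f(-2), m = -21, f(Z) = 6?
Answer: 3295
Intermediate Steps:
S = 4 (S = 4 + 0 = 4)
v = 0 (v = (-4 + 4)**2 = 0**2 = 0)
w(h) = -15 (w(h) = (-21 + 0) + 6 = -21 + 6 = -15)
w(-41) - 1*(-3310) = -15 - 1*(-3310) = -15 + 3310 = 3295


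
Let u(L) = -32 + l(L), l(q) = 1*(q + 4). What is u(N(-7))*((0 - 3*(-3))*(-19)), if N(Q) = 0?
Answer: 4788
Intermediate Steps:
l(q) = 4 + q (l(q) = 1*(4 + q) = 4 + q)
u(L) = -28 + L (u(L) = -32 + (4 + L) = -28 + L)
u(N(-7))*((0 - 3*(-3))*(-19)) = (-28 + 0)*((0 - 3*(-3))*(-19)) = -28*(0 + 9)*(-19) = -252*(-19) = -28*(-171) = 4788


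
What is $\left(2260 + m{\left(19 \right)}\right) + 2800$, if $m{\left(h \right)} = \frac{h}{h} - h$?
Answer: $5042$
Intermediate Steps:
$m{\left(h \right)} = 1 - h$
$\left(2260 + m{\left(19 \right)}\right) + 2800 = \left(2260 + \left(1 - 19\right)\right) + 2800 = \left(2260 - 18\right) + 2800 = 2242 + 2800 = 5042$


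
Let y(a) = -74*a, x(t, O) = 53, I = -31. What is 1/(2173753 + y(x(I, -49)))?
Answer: 1/2169831 ≈ 4.6087e-7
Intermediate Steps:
1/(2173753 + y(x(I, -49))) = 1/(2173753 - 74*53) = 1/(2173753 - 3922) = 1/2169831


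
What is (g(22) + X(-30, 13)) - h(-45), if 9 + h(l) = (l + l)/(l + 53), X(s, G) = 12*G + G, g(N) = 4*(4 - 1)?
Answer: 805/4 ≈ 201.25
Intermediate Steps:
g(N) = 12 (g(N) = 4*3 = 12)
X(s, G) = 13*G
h(l) = -9 + 2*l/(53 + l) (h(l) = -9 + (l + l)/(l + 53) = -9 + (2*l)/(53 + l) = -9 + 2*l/(53 + l))
(g(22) + X(-30, 13)) - h(-45) = (12 + 13*13) - (-477 - 7*(-45))/(53 - 45) = (12 + 169) - (-477 + 315)/8 = 181 - (-162)/8 = 181 - 1*(-81/4) = 181 + 81/4 = 805/4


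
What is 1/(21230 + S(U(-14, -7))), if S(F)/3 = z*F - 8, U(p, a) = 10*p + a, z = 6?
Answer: 1/18560 ≈ 5.3879e-5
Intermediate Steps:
U(p, a) = a + 10*p
S(F) = -24 + 18*F (S(F) = 3*(6*F - 8) = 3*(-8 + 6*F) = -24 + 18*F)
1/(21230 + S(U(-14, -7))) = 1/(21230 + (-24 + 18*(-7 + 10*(-14)))) = 1/(21230 + (-24 + 18*(-7 - 140))) = 1/(21230 + (-24 + 18*(-147))) = 1/(21230 + (-24 - 2646)) = 1/(21230 - 2670) = 1/18560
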